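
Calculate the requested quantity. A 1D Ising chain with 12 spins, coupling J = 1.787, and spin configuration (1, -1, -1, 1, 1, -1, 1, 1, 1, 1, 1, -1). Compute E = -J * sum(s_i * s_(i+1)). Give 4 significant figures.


Step 1: Nearest-neighbor products: -1, 1, -1, 1, -1, -1, 1, 1, 1, 1, -1
Step 2: Sum of products = 1
Step 3: E = -1.787 * 1 = -1.787

-1.787


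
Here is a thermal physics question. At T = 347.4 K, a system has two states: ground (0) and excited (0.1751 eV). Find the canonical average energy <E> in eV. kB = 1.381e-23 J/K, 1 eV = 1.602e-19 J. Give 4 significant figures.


Step 1: beta*E = 0.1751*1.602e-19/(1.381e-23*347.4) = 5.847
Step 2: exp(-beta*E) = 0.002889
Step 3: <E> = 0.1751*0.002889/(1+0.002889) = 0.0005044 eV

0.0005044


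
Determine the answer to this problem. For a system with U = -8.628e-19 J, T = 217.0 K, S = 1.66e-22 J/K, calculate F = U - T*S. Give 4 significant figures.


Step 1: T*S = 217.0 * 1.66e-22 = 3.602e-20 J
Step 2: F = U - T*S = -8.628e-19 - 3.602e-20
Step 3: F = -8.988e-19 J

-8.988e-19


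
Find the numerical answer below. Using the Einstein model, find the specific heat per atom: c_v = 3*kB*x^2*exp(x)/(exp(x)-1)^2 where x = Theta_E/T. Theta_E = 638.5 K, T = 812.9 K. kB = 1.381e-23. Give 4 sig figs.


Step 1: x = Theta_E/T = 638.5/812.9 = 0.7855
Step 2: x^2 = 0.6169
Step 3: exp(x) = 2.193
Step 4: c_v = 3*1.381e-23*0.6169*2.193/(2.193-1)^2 = 3.936e-23

3.936e-23


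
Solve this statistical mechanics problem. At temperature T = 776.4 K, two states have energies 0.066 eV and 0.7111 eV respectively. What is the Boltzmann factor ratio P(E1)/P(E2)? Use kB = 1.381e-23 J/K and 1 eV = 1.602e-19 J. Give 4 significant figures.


Step 1: Compute energy difference dE = E1 - E2 = 0.066 - 0.7111 = -0.6451 eV
Step 2: Convert to Joules: dE_J = -0.6451 * 1.602e-19 = -1.033e-19 J
Step 3: Compute exponent = -dE_J / (kB * T) = -(-1.033e-19) / (1.381e-23 * 776.4) = 9.639
Step 4: P(E1)/P(E2) = exp(9.639) = 1.534e+04

1.534e+04


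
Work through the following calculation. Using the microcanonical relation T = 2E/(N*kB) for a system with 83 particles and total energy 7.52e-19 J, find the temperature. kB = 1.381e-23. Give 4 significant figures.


Step 1: Numerator = 2*E = 2*7.52e-19 = 1.504e-18 J
Step 2: Denominator = N*kB = 83*1.381e-23 = 1.146e-21
Step 3: T = 1.504e-18 / 1.146e-21 = 1312 K

1312


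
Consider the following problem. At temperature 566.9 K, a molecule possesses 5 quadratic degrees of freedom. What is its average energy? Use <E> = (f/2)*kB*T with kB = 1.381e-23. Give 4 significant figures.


Step 1: f/2 = 5/2 = 2.5
Step 2: kB*T = 1.381e-23 * 566.9 = 7.829e-21
Step 3: <E> = 2.5 * 7.829e-21 = 1.957e-20 J

1.957e-20


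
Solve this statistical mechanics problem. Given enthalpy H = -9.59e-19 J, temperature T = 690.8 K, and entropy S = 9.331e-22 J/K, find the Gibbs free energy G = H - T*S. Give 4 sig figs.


Step 1: T*S = 690.8 * 9.331e-22 = 6.446e-19 J
Step 2: G = H - T*S = -9.59e-19 - 6.446e-19
Step 3: G = -1.604e-18 J

-1.604e-18


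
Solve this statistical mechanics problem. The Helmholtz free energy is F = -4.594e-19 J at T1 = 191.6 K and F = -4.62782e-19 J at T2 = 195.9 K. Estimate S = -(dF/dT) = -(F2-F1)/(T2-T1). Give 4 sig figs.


Step 1: dF = F2 - F1 = -4.62782e-19 - (-4.594e-19) = -3.382e-21 J
Step 2: dT = T2 - T1 = 195.9 - 191.6 = 4.3 K
Step 3: S = -dF/dT = -(-3.382e-21)/4.3 = 7.865e-22 J/K

7.865e-22


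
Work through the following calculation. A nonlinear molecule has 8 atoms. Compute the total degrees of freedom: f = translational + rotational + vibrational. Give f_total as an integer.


Step 1: Translational DOF = 3
Step 2: Rotational DOF (nonlinear) = 3
Step 3: Vibrational DOF = 3*8 - 6 = 18
Step 4: Total = 3 + 3 + 18 = 24

24


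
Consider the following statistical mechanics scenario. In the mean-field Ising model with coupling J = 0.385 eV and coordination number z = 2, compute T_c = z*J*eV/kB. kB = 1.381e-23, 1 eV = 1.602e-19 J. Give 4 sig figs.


Step 1: z*J = 2*0.385 = 0.77 eV
Step 2: Convert to Joules: 0.77*1.602e-19 = 1.234e-19 J
Step 3: T_c = 1.234e-19 / 1.381e-23 = 8932 K

8932


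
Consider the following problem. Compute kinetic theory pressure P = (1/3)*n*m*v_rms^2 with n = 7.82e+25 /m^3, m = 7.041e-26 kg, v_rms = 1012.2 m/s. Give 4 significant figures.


Step 1: v_rms^2 = 1012.2^2 = 1.025e+06
Step 2: n*m = 7.82e+25*7.041e-26 = 5.506
Step 3: P = (1/3)*5.506*1.025e+06 = 1.88e+06 Pa

1.88e+06


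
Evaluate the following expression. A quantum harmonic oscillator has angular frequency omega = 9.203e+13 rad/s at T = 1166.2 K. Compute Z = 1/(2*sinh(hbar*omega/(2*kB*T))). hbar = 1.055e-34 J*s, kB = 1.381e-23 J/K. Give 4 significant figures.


Step 1: Compute x = hbar*omega/(kB*T) = 1.055e-34*9.203e+13/(1.381e-23*1166.2) = 0.6029
Step 2: x/2 = 0.3014
Step 3: sinh(x/2) = 0.306
Step 4: Z = 1/(2*0.306) = 1.634

1.634


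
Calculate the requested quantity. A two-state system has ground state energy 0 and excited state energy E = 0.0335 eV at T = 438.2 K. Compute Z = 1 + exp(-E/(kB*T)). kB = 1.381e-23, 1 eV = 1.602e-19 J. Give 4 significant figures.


Step 1: Compute beta*E = E*eV/(kB*T) = 0.0335*1.602e-19/(1.381e-23*438.2) = 0.8868
Step 2: exp(-beta*E) = exp(-0.8868) = 0.412
Step 3: Z = 1 + 0.412 = 1.412

1.412


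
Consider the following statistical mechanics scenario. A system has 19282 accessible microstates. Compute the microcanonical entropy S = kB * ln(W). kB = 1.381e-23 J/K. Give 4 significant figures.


Step 1: ln(W) = ln(19282) = 9.867
Step 2: S = kB * ln(W) = 1.381e-23 * 9.867
Step 3: S = 1.363e-22 J/K

1.363e-22


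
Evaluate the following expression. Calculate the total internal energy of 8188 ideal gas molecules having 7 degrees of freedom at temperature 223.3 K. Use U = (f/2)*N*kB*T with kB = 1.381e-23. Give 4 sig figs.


Step 1: f/2 = 7/2 = 3.5
Step 2: N*kB*T = 8188*1.381e-23*223.3 = 2.525e-17
Step 3: U = 3.5 * 2.525e-17 = 8.837e-17 J

8.837e-17


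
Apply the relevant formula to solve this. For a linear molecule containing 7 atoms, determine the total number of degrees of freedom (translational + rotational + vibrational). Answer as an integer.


Step 1: Translational DOF = 3
Step 2: Rotational DOF (linear) = 2
Step 3: Vibrational DOF = 3*7 - 5 = 16
Step 4: Total = 3 + 2 + 16 = 21

21


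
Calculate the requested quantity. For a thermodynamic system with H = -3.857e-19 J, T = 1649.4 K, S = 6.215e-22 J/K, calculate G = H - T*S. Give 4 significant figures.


Step 1: T*S = 1649.4 * 6.215e-22 = 1.025e-18 J
Step 2: G = H - T*S = -3.857e-19 - 1.025e-18
Step 3: G = -1.411e-18 J

-1.411e-18


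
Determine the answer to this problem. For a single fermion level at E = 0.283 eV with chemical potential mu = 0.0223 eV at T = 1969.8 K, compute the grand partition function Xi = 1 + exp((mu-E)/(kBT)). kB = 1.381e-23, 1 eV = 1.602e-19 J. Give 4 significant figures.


Step 1: (mu - E) = 0.0223 - 0.283 = -0.2607 eV
Step 2: x = (mu-E)*eV/(kB*T) = -0.2607*1.602e-19/(1.381e-23*1969.8) = -1.535
Step 3: exp(x) = 0.2154
Step 4: Xi = 1 + 0.2154 = 1.215

1.215


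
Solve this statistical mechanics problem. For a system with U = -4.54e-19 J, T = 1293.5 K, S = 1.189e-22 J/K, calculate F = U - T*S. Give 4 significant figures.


Step 1: T*S = 1293.5 * 1.189e-22 = 1.538e-19 J
Step 2: F = U - T*S = -4.54e-19 - 1.538e-19
Step 3: F = -6.078e-19 J

-6.078e-19


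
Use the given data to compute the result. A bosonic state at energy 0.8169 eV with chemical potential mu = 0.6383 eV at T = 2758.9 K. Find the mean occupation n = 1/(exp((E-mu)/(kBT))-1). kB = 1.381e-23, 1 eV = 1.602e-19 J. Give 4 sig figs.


Step 1: (E - mu) = 0.1786 eV
Step 2: x = (E-mu)*eV/(kB*T) = 0.1786*1.602e-19/(1.381e-23*2758.9) = 0.751
Step 3: exp(x) = 2.119
Step 4: n = 1/(exp(x)-1) = 0.8936

0.8936


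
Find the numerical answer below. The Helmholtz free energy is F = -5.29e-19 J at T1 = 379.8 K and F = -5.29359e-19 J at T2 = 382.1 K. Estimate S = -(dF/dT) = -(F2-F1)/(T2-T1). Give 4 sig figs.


Step 1: dF = F2 - F1 = -5.29359e-19 - (-5.29e-19) = -3.59e-22 J
Step 2: dT = T2 - T1 = 382.1 - 379.8 = 2.3 K
Step 3: S = -dF/dT = -(-3.59e-22)/2.3 = 1.561e-22 J/K

1.561e-22


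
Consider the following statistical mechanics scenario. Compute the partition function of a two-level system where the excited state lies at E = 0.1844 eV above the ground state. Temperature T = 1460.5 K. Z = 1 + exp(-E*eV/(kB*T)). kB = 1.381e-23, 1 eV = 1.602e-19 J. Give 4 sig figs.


Step 1: Compute beta*E = E*eV/(kB*T) = 0.1844*1.602e-19/(1.381e-23*1460.5) = 1.465
Step 2: exp(-beta*E) = exp(-1.465) = 0.2312
Step 3: Z = 1 + 0.2312 = 1.231

1.231


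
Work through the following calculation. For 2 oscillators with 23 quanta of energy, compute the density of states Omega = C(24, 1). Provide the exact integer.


Step 1: Use binomial coefficient C(24, 1)
Step 2: Numerator = 24! / 23!
Step 3: Denominator = 1!
Step 4: Omega = 24

24


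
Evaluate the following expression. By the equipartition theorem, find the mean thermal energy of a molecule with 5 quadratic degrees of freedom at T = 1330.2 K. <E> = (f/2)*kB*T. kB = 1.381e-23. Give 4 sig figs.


Step 1: f/2 = 5/2 = 2.5
Step 2: kB*T = 1.381e-23 * 1330.2 = 1.837e-20
Step 3: <E> = 2.5 * 1.837e-20 = 4.593e-20 J

4.593e-20


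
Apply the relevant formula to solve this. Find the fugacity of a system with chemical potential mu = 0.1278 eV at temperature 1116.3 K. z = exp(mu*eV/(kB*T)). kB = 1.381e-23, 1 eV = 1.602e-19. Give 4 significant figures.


Step 1: Convert mu to Joules: 0.1278*1.602e-19 = 2.047e-20 J
Step 2: kB*T = 1.381e-23*1116.3 = 1.542e-20 J
Step 3: mu/(kB*T) = 1.328
Step 4: z = exp(1.328) = 3.774

3.774


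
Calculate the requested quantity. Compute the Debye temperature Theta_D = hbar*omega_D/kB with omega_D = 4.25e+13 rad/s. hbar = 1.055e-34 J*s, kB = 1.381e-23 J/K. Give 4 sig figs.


Step 1: hbar*omega_D = 1.055e-34 * 4.25e+13 = 4.484e-21 J
Step 2: Theta_D = 4.484e-21 / 1.381e-23
Step 3: Theta_D = 324.7 K

324.7


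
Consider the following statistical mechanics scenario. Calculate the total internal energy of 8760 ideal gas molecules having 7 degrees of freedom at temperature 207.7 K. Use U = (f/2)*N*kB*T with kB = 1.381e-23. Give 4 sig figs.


Step 1: f/2 = 7/2 = 3.5
Step 2: N*kB*T = 8760*1.381e-23*207.7 = 2.513e-17
Step 3: U = 3.5 * 2.513e-17 = 8.794e-17 J

8.794e-17


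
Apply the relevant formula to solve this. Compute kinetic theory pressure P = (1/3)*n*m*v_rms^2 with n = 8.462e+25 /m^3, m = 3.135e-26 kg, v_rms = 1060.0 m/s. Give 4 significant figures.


Step 1: v_rms^2 = 1060.0^2 = 1.124e+06
Step 2: n*m = 8.462e+25*3.135e-26 = 2.653
Step 3: P = (1/3)*2.653*1.124e+06 = 9.936e+05 Pa

9.936e+05


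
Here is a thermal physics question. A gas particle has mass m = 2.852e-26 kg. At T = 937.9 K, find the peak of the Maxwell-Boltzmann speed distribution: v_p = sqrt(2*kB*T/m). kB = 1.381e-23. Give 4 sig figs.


Step 1: Numerator = 2*kB*T = 2*1.381e-23*937.9 = 2.59e-20
Step 2: Ratio = 2.59e-20 / 2.852e-26 = 9.083e+05
Step 3: v_p = sqrt(9.083e+05) = 953 m/s

953


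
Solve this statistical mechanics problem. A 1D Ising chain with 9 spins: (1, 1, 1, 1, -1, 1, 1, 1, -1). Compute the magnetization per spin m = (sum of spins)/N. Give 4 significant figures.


Step 1: Count up spins (+1): 7, down spins (-1): 2
Step 2: Total magnetization M = 7 - 2 = 5
Step 3: m = M/N = 5/9 = 0.5556

0.5556


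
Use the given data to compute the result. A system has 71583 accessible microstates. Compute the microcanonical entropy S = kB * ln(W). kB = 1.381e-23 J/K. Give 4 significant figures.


Step 1: ln(W) = ln(71583) = 11.18
Step 2: S = kB * ln(W) = 1.381e-23 * 11.18
Step 3: S = 1.544e-22 J/K

1.544e-22


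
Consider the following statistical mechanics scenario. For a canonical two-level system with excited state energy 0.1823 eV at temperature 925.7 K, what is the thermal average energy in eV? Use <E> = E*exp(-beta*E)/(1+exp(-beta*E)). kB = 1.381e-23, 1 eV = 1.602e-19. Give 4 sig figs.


Step 1: beta*E = 0.1823*1.602e-19/(1.381e-23*925.7) = 2.284
Step 2: exp(-beta*E) = 0.1018
Step 3: <E> = 0.1823*0.1018/(1+0.1018) = 0.01685 eV

0.01685


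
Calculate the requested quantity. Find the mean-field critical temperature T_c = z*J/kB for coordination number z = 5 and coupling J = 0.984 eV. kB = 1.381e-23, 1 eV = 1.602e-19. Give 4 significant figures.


Step 1: z*J = 5*0.984 = 4.92 eV
Step 2: Convert to Joules: 4.92*1.602e-19 = 7.882e-19 J
Step 3: T_c = 7.882e-19 / 1.381e-23 = 5.707e+04 K

5.707e+04


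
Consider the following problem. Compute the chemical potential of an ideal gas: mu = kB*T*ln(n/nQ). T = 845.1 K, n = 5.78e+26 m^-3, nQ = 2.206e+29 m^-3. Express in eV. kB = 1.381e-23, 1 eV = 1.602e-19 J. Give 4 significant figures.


Step 1: n/nQ = 5.78e+26/2.206e+29 = 0.00262
Step 2: ln(n/nQ) = -5.945
Step 3: mu = kB*T*ln(n/nQ) = 1.167e-20*-5.945 = -6.938e-20 J
Step 4: Convert to eV: -6.938e-20/1.602e-19 = -0.4331 eV

-0.4331


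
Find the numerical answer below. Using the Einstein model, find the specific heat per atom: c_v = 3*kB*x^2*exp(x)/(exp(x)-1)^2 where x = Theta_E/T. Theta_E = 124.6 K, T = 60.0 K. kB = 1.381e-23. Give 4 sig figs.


Step 1: x = Theta_E/T = 124.6/60.0 = 2.077
Step 2: x^2 = 4.313
Step 3: exp(x) = 7.978
Step 4: c_v = 3*1.381e-23*4.313*7.978/(7.978-1)^2 = 2.927e-23

2.927e-23


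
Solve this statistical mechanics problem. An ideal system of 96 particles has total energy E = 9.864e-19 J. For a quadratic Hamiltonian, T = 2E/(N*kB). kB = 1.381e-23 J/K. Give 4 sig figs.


Step 1: Numerator = 2*E = 2*9.864e-19 = 1.973e-18 J
Step 2: Denominator = N*kB = 96*1.381e-23 = 1.326e-21
Step 3: T = 1.973e-18 / 1.326e-21 = 1488 K

1488


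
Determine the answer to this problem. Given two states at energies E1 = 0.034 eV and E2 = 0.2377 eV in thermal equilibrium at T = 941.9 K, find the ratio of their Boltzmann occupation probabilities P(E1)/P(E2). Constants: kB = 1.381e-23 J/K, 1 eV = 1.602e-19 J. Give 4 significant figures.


Step 1: Compute energy difference dE = E1 - E2 = 0.034 - 0.2377 = -0.2037 eV
Step 2: Convert to Joules: dE_J = -0.2037 * 1.602e-19 = -3.263e-20 J
Step 3: Compute exponent = -dE_J / (kB * T) = -(-3.263e-20) / (1.381e-23 * 941.9) = 2.509
Step 4: P(E1)/P(E2) = exp(2.509) = 12.29

12.29


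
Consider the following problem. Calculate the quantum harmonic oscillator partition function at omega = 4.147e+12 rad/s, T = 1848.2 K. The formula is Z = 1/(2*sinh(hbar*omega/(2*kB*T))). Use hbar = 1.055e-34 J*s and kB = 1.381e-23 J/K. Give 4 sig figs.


Step 1: Compute x = hbar*omega/(kB*T) = 1.055e-34*4.147e+12/(1.381e-23*1848.2) = 0.01714
Step 2: x/2 = 0.008571
Step 3: sinh(x/2) = 0.008571
Step 4: Z = 1/(2*0.008571) = 58.34

58.34


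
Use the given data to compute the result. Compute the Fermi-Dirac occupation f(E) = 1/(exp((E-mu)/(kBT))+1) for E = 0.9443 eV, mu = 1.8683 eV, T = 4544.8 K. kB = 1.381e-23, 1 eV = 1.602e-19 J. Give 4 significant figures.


Step 1: (E - mu) = 0.9443 - 1.8683 = -0.924 eV
Step 2: Convert: (E-mu)*eV = -1.48e-19 J
Step 3: x = (E-mu)*eV/(kB*T) = -2.358
Step 4: f = 1/(exp(-2.358)+1) = 0.9136

0.9136


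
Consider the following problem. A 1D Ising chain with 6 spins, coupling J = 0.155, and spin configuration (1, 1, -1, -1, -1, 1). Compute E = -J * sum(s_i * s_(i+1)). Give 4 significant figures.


Step 1: Nearest-neighbor products: 1, -1, 1, 1, -1
Step 2: Sum of products = 1
Step 3: E = -0.155 * 1 = -0.155

-0.155


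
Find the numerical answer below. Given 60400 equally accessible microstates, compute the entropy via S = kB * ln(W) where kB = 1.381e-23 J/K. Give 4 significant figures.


Step 1: ln(W) = ln(60400) = 11.01
Step 2: S = kB * ln(W) = 1.381e-23 * 11.01
Step 3: S = 1.52e-22 J/K

1.52e-22


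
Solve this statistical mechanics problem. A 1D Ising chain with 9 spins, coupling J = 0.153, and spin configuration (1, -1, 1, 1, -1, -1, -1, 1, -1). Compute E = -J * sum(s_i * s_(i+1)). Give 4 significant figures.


Step 1: Nearest-neighbor products: -1, -1, 1, -1, 1, 1, -1, -1
Step 2: Sum of products = -2
Step 3: E = -0.153 * -2 = 0.306

0.306


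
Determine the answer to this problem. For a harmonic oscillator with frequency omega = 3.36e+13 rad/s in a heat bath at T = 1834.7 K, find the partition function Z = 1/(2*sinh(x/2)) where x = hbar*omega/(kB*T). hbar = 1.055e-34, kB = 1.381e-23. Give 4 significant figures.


Step 1: Compute x = hbar*omega/(kB*T) = 1.055e-34*3.36e+13/(1.381e-23*1834.7) = 0.1399
Step 2: x/2 = 0.06995
Step 3: sinh(x/2) = 0.07001
Step 4: Z = 1/(2*0.07001) = 7.142

7.142


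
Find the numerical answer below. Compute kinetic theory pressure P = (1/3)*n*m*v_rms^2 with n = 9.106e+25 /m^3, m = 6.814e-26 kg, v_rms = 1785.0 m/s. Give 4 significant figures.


Step 1: v_rms^2 = 1785.0^2 = 3.186e+06
Step 2: n*m = 9.106e+25*6.814e-26 = 6.205
Step 3: P = (1/3)*6.205*3.186e+06 = 6.59e+06 Pa

6.59e+06


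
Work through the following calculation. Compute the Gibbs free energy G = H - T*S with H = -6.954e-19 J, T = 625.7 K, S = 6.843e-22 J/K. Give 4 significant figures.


Step 1: T*S = 625.7 * 6.843e-22 = 4.282e-19 J
Step 2: G = H - T*S = -6.954e-19 - 4.282e-19
Step 3: G = -1.124e-18 J

-1.124e-18


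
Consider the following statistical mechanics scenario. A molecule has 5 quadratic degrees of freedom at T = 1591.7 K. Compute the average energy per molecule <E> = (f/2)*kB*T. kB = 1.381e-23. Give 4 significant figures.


Step 1: f/2 = 5/2 = 2.5
Step 2: kB*T = 1.381e-23 * 1591.7 = 2.198e-20
Step 3: <E> = 2.5 * 2.198e-20 = 5.495e-20 J

5.495e-20


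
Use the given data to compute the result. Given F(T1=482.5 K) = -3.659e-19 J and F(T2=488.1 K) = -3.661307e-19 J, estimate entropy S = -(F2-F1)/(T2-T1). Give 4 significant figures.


Step 1: dF = F2 - F1 = -3.661307e-19 - (-3.659e-19) = -2.307e-22 J
Step 2: dT = T2 - T1 = 488.1 - 482.5 = 5.6 K
Step 3: S = -dF/dT = -(-2.307e-22)/5.6 = 4.12e-23 J/K

4.12e-23


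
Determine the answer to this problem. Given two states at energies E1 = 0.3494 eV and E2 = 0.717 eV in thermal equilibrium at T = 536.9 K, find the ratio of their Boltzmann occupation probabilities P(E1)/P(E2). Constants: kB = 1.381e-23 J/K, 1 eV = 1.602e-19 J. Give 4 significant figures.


Step 1: Compute energy difference dE = E1 - E2 = 0.3494 - 0.717 = -0.3676 eV
Step 2: Convert to Joules: dE_J = -0.3676 * 1.602e-19 = -5.889e-20 J
Step 3: Compute exponent = -dE_J / (kB * T) = -(-5.889e-20) / (1.381e-23 * 536.9) = 7.942
Step 4: P(E1)/P(E2) = exp(7.942) = 2814

2814


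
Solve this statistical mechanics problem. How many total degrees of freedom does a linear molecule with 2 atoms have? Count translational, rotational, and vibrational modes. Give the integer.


Step 1: Translational DOF = 3
Step 2: Rotational DOF (linear) = 2
Step 3: Vibrational DOF = 3*2 - 5 = 1
Step 4: Total = 3 + 2 + 1 = 6

6


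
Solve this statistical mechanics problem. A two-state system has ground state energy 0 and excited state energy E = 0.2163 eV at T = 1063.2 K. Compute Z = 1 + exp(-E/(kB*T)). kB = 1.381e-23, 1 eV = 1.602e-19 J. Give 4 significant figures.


Step 1: Compute beta*E = E*eV/(kB*T) = 0.2163*1.602e-19/(1.381e-23*1063.2) = 2.36
Step 2: exp(-beta*E) = exp(-2.36) = 0.09442
Step 3: Z = 1 + 0.09442 = 1.094

1.094


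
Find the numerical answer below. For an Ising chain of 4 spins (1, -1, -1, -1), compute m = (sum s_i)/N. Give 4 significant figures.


Step 1: Count up spins (+1): 1, down spins (-1): 3
Step 2: Total magnetization M = 1 - 3 = -2
Step 3: m = M/N = -2/4 = -0.5

-0.5


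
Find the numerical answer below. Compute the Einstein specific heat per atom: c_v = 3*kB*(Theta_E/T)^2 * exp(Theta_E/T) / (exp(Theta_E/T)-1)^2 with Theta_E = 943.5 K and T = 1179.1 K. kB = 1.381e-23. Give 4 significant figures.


Step 1: x = Theta_E/T = 943.5/1179.1 = 0.8002
Step 2: x^2 = 0.6403
Step 3: exp(x) = 2.226
Step 4: c_v = 3*1.381e-23*0.6403*2.226/(2.226-1)^2 = 3.929e-23

3.929e-23


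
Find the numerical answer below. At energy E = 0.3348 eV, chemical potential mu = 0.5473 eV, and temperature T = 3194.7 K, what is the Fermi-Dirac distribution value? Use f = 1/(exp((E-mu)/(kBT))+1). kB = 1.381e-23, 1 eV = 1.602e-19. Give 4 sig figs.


Step 1: (E - mu) = 0.3348 - 0.5473 = -0.2125 eV
Step 2: Convert: (E-mu)*eV = -3.404e-20 J
Step 3: x = (E-mu)*eV/(kB*T) = -0.7716
Step 4: f = 1/(exp(-0.7716)+1) = 0.6839

0.6839


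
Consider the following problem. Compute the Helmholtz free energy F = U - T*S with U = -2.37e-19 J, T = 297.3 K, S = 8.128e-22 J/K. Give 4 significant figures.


Step 1: T*S = 297.3 * 8.128e-22 = 2.416e-19 J
Step 2: F = U - T*S = -2.37e-19 - 2.416e-19
Step 3: F = -4.786e-19 J

-4.786e-19


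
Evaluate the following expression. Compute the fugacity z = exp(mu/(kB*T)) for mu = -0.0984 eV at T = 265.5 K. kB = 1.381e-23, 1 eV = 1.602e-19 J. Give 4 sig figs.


Step 1: Convert mu to Joules: -0.0984*1.602e-19 = -1.576e-20 J
Step 2: kB*T = 1.381e-23*265.5 = 3.667e-21 J
Step 3: mu/(kB*T) = -4.299
Step 4: z = exp(-4.299) = 0.01358

0.01358


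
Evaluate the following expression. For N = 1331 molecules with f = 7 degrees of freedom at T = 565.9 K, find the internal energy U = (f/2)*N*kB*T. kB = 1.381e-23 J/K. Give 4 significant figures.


Step 1: f/2 = 7/2 = 3.5
Step 2: N*kB*T = 1331*1.381e-23*565.9 = 1.04e-17
Step 3: U = 3.5 * 1.04e-17 = 3.641e-17 J

3.641e-17


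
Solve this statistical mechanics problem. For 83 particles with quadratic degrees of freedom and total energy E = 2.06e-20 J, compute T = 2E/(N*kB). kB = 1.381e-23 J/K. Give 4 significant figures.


Step 1: Numerator = 2*E = 2*2.06e-20 = 4.12e-20 J
Step 2: Denominator = N*kB = 83*1.381e-23 = 1.146e-21
Step 3: T = 4.12e-20 / 1.146e-21 = 35.94 K

35.94


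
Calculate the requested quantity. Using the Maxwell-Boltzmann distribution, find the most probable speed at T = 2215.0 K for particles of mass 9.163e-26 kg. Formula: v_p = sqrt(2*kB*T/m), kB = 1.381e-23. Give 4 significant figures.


Step 1: Numerator = 2*kB*T = 2*1.381e-23*2215.0 = 6.118e-20
Step 2: Ratio = 6.118e-20 / 9.163e-26 = 6.677e+05
Step 3: v_p = sqrt(6.677e+05) = 817.1 m/s

817.1


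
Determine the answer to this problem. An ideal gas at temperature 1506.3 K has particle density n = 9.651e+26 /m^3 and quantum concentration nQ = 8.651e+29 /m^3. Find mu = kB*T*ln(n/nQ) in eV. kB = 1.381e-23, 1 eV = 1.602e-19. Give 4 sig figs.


Step 1: n/nQ = 9.651e+26/8.651e+29 = 0.001116
Step 2: ln(n/nQ) = -6.798
Step 3: mu = kB*T*ln(n/nQ) = 2.08e-20*-6.798 = -1.414e-19 J
Step 4: Convert to eV: -1.414e-19/1.602e-19 = -0.8828 eV

-0.8828


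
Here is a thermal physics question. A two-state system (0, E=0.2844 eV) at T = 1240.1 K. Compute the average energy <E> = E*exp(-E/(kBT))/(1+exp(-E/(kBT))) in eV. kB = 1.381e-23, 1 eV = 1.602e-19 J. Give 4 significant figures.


Step 1: beta*E = 0.2844*1.602e-19/(1.381e-23*1240.1) = 2.66
Step 2: exp(-beta*E) = 0.06992
Step 3: <E> = 0.2844*0.06992/(1+0.06992) = 0.01859 eV

0.01859


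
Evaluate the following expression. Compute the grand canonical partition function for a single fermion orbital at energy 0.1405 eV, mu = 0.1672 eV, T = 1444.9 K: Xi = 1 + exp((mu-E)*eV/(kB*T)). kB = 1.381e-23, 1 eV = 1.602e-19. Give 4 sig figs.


Step 1: (mu - E) = 0.1672 - 0.1405 = 0.0267 eV
Step 2: x = (mu-E)*eV/(kB*T) = 0.0267*1.602e-19/(1.381e-23*1444.9) = 0.2144
Step 3: exp(x) = 1.239
Step 4: Xi = 1 + 1.239 = 2.239

2.239


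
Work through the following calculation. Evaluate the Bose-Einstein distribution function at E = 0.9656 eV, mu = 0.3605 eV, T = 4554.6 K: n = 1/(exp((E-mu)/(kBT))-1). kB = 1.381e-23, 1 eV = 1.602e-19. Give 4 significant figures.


Step 1: (E - mu) = 0.6051 eV
Step 2: x = (E-mu)*eV/(kB*T) = 0.6051*1.602e-19/(1.381e-23*4554.6) = 1.541
Step 3: exp(x) = 4.67
Step 4: n = 1/(exp(x)-1) = 0.2725

0.2725


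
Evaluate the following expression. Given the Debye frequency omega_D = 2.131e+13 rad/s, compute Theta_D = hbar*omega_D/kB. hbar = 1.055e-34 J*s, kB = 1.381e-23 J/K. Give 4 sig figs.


Step 1: hbar*omega_D = 1.055e-34 * 2.131e+13 = 2.248e-21 J
Step 2: Theta_D = 2.248e-21 / 1.381e-23
Step 3: Theta_D = 162.8 K

162.8


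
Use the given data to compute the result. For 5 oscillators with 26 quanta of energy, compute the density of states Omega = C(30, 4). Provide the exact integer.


Step 1: Use binomial coefficient C(30, 4)
Step 2: Numerator = 30! / 26!
Step 3: Denominator = 4!
Step 4: Omega = 27405

27405


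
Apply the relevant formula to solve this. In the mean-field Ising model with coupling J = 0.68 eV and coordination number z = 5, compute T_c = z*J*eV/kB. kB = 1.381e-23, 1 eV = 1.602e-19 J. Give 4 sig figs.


Step 1: z*J = 5*0.68 = 3.4 eV
Step 2: Convert to Joules: 3.4*1.602e-19 = 5.447e-19 J
Step 3: T_c = 5.447e-19 / 1.381e-23 = 3.944e+04 K

3.944e+04


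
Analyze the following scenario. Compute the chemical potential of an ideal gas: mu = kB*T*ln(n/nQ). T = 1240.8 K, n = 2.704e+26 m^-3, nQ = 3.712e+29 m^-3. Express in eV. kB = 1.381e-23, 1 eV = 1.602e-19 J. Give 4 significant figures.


Step 1: n/nQ = 2.704e+26/3.712e+29 = 0.0007284
Step 2: ln(n/nQ) = -7.225
Step 3: mu = kB*T*ln(n/nQ) = 1.714e-20*-7.225 = -1.238e-19 J
Step 4: Convert to eV: -1.238e-19/1.602e-19 = -0.7728 eV

-0.7728


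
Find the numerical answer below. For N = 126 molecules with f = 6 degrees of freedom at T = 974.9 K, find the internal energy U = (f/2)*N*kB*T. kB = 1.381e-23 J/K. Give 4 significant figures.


Step 1: f/2 = 6/2 = 3.0
Step 2: N*kB*T = 126*1.381e-23*974.9 = 1.696e-18
Step 3: U = 3.0 * 1.696e-18 = 5.089e-18 J

5.089e-18


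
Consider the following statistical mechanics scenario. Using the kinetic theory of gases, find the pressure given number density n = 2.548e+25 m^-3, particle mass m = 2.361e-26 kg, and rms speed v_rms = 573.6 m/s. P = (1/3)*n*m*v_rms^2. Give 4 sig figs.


Step 1: v_rms^2 = 573.6^2 = 3.29e+05
Step 2: n*m = 2.548e+25*2.361e-26 = 0.6016
Step 3: P = (1/3)*0.6016*3.29e+05 = 6.598e+04 Pa

6.598e+04


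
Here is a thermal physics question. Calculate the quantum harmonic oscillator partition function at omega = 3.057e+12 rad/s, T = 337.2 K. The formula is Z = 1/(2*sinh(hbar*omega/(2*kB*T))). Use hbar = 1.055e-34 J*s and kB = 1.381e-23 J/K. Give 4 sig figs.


Step 1: Compute x = hbar*omega/(kB*T) = 1.055e-34*3.057e+12/(1.381e-23*337.2) = 0.06926
Step 2: x/2 = 0.03463
Step 3: sinh(x/2) = 0.03464
Step 4: Z = 1/(2*0.03464) = 14.44

14.44


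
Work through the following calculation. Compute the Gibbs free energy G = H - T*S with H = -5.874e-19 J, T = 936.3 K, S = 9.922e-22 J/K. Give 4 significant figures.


Step 1: T*S = 936.3 * 9.922e-22 = 9.29e-19 J
Step 2: G = H - T*S = -5.874e-19 - 9.29e-19
Step 3: G = -1.516e-18 J

-1.516e-18


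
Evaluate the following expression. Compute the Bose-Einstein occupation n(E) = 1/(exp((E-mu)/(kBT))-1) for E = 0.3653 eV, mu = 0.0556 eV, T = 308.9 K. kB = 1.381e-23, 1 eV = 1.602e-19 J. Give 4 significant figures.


Step 1: (E - mu) = 0.3097 eV
Step 2: x = (E-mu)*eV/(kB*T) = 0.3097*1.602e-19/(1.381e-23*308.9) = 11.63
Step 3: exp(x) = 1.125e+05
Step 4: n = 1/(exp(x)-1) = 8.892e-06

8.892e-06


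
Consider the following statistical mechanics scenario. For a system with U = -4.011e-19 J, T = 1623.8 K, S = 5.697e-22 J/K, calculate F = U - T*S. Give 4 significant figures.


Step 1: T*S = 1623.8 * 5.697e-22 = 9.251e-19 J
Step 2: F = U - T*S = -4.011e-19 - 9.251e-19
Step 3: F = -1.326e-18 J

-1.326e-18


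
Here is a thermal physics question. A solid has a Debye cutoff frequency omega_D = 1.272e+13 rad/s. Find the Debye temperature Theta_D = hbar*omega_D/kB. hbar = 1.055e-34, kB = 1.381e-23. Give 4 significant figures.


Step 1: hbar*omega_D = 1.055e-34 * 1.272e+13 = 1.342e-21 J
Step 2: Theta_D = 1.342e-21 / 1.381e-23
Step 3: Theta_D = 97.17 K

97.17


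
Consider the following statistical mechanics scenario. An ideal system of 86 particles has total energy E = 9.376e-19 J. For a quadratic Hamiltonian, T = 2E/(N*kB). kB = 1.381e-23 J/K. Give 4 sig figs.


Step 1: Numerator = 2*E = 2*9.376e-19 = 1.875e-18 J
Step 2: Denominator = N*kB = 86*1.381e-23 = 1.188e-21
Step 3: T = 1.875e-18 / 1.188e-21 = 1579 K

1579


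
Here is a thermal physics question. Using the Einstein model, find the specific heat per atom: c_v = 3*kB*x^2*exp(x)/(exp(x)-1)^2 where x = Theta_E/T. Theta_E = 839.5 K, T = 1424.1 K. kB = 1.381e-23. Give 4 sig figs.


Step 1: x = Theta_E/T = 839.5/1424.1 = 0.5895
Step 2: x^2 = 0.3475
Step 3: exp(x) = 1.803
Step 4: c_v = 3*1.381e-23*0.3475*1.803/(1.803-1)^2 = 4.025e-23

4.025e-23


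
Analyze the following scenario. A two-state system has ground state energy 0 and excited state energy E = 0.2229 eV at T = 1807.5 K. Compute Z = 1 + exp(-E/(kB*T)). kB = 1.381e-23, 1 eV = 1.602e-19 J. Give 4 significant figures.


Step 1: Compute beta*E = E*eV/(kB*T) = 0.2229*1.602e-19/(1.381e-23*1807.5) = 1.431
Step 2: exp(-beta*E) = exp(-1.431) = 0.2392
Step 3: Z = 1 + 0.2392 = 1.239

1.239


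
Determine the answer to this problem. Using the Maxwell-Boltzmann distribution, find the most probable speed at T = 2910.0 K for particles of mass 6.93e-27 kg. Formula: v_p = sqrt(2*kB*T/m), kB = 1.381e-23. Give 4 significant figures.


Step 1: Numerator = 2*kB*T = 2*1.381e-23*2910.0 = 8.037e-20
Step 2: Ratio = 8.037e-20 / 6.93e-27 = 1.16e+07
Step 3: v_p = sqrt(1.16e+07) = 3406 m/s

3406


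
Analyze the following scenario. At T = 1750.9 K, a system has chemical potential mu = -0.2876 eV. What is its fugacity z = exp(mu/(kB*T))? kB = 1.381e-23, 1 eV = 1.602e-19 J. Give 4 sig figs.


Step 1: Convert mu to Joules: -0.2876*1.602e-19 = -4.607e-20 J
Step 2: kB*T = 1.381e-23*1750.9 = 2.418e-20 J
Step 3: mu/(kB*T) = -1.905
Step 4: z = exp(-1.905) = 0.1488

0.1488


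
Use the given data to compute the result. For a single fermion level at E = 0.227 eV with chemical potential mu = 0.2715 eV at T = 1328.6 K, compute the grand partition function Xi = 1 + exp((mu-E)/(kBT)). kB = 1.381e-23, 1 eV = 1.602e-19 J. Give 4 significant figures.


Step 1: (mu - E) = 0.2715 - 0.227 = 0.0445 eV
Step 2: x = (mu-E)*eV/(kB*T) = 0.0445*1.602e-19/(1.381e-23*1328.6) = 0.3885
Step 3: exp(x) = 1.475
Step 4: Xi = 1 + 1.475 = 2.475

2.475


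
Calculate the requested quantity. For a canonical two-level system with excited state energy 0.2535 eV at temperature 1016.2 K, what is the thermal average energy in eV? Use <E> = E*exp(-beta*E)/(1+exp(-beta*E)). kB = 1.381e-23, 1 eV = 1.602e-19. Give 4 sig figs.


Step 1: beta*E = 0.2535*1.602e-19/(1.381e-23*1016.2) = 2.894
Step 2: exp(-beta*E) = 0.05537
Step 3: <E> = 0.2535*0.05537/(1+0.05537) = 0.0133 eV

0.0133


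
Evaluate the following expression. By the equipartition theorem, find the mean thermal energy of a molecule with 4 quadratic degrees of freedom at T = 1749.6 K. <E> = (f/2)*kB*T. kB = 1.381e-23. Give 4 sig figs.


Step 1: f/2 = 4/2 = 2
Step 2: kB*T = 1.381e-23 * 1749.6 = 2.416e-20
Step 3: <E> = 2 * 2.416e-20 = 4.832e-20 J

4.832e-20


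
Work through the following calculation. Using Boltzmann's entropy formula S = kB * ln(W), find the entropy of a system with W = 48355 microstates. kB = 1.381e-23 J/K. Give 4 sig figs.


Step 1: ln(W) = ln(48355) = 10.79
Step 2: S = kB * ln(W) = 1.381e-23 * 10.79
Step 3: S = 1.49e-22 J/K

1.49e-22


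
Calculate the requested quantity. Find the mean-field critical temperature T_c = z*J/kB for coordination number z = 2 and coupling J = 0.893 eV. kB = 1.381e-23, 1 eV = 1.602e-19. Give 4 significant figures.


Step 1: z*J = 2*0.893 = 1.786 eV
Step 2: Convert to Joules: 1.786*1.602e-19 = 2.861e-19 J
Step 3: T_c = 2.861e-19 / 1.381e-23 = 2.072e+04 K

2.072e+04


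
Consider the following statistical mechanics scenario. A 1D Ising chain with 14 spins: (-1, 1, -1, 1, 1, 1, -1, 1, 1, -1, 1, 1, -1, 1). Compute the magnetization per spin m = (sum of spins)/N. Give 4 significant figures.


Step 1: Count up spins (+1): 9, down spins (-1): 5
Step 2: Total magnetization M = 9 - 5 = 4
Step 3: m = M/N = 4/14 = 0.2857

0.2857


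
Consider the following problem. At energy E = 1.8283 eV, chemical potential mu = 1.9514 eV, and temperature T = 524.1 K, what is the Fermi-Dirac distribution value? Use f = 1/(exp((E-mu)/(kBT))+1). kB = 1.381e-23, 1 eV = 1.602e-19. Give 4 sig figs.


Step 1: (E - mu) = 1.8283 - 1.9514 = -0.1231 eV
Step 2: Convert: (E-mu)*eV = -1.972e-20 J
Step 3: x = (E-mu)*eV/(kB*T) = -2.725
Step 4: f = 1/(exp(-2.725)+1) = 0.9385

0.9385


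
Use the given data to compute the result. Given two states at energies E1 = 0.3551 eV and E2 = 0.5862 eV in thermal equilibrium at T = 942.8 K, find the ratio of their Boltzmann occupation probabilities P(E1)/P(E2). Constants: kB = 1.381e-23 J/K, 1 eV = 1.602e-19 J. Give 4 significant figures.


Step 1: Compute energy difference dE = E1 - E2 = 0.3551 - 0.5862 = -0.2311 eV
Step 2: Convert to Joules: dE_J = -0.2311 * 1.602e-19 = -3.702e-20 J
Step 3: Compute exponent = -dE_J / (kB * T) = -(-3.702e-20) / (1.381e-23 * 942.8) = 2.843
Step 4: P(E1)/P(E2) = exp(2.843) = 17.18

17.18


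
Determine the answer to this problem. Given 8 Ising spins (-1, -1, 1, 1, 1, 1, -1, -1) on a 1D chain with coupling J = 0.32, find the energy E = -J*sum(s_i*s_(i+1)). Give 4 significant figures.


Step 1: Nearest-neighbor products: 1, -1, 1, 1, 1, -1, 1
Step 2: Sum of products = 3
Step 3: E = -0.32 * 3 = -0.96

-0.96


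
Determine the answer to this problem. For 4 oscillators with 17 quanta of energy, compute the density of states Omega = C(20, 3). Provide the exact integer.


Step 1: Use binomial coefficient C(20, 3)
Step 2: Numerator = 20! / 17!
Step 3: Denominator = 3!
Step 4: Omega = 1140

1140


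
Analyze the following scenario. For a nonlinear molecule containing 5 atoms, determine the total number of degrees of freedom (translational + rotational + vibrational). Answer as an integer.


Step 1: Translational DOF = 3
Step 2: Rotational DOF (nonlinear) = 3
Step 3: Vibrational DOF = 3*5 - 6 = 9
Step 4: Total = 3 + 3 + 9 = 15

15


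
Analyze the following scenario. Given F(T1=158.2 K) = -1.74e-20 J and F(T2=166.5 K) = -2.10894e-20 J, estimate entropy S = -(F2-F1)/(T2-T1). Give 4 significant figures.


Step 1: dF = F2 - F1 = -2.10894e-20 - (-1.74e-20) = -3.6894e-21 J
Step 2: dT = T2 - T1 = 166.5 - 158.2 = 8.3 K
Step 3: S = -dF/dT = -(-3.6894e-21)/8.3 = 4.445e-22 J/K

4.445e-22


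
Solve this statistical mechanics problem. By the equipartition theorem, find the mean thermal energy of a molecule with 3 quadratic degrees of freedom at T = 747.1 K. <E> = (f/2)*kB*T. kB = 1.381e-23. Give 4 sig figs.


Step 1: f/2 = 3/2 = 1.5
Step 2: kB*T = 1.381e-23 * 747.1 = 1.032e-20
Step 3: <E> = 1.5 * 1.032e-20 = 1.548e-20 J

1.548e-20


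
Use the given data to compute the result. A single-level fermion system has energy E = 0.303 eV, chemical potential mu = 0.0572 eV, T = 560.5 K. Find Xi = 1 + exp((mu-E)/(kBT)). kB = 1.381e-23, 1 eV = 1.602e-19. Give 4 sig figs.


Step 1: (mu - E) = 0.0572 - 0.303 = -0.2458 eV
Step 2: x = (mu-E)*eV/(kB*T) = -0.2458*1.602e-19/(1.381e-23*560.5) = -5.087
Step 3: exp(x) = 0.006176
Step 4: Xi = 1 + 0.006176 = 1.006

1.006


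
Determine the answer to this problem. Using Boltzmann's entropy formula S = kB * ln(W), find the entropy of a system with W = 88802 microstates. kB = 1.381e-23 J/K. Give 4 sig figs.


Step 1: ln(W) = ln(88802) = 11.39
Step 2: S = kB * ln(W) = 1.381e-23 * 11.39
Step 3: S = 1.574e-22 J/K

1.574e-22


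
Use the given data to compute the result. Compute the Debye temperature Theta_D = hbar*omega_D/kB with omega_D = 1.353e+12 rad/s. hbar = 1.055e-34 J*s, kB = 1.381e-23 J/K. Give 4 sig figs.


Step 1: hbar*omega_D = 1.055e-34 * 1.353e+12 = 1.427e-22 J
Step 2: Theta_D = 1.427e-22 / 1.381e-23
Step 3: Theta_D = 10.34 K

10.34


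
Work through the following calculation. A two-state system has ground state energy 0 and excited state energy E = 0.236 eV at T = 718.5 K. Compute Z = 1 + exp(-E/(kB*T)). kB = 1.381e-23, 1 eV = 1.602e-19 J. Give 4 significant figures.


Step 1: Compute beta*E = E*eV/(kB*T) = 0.236*1.602e-19/(1.381e-23*718.5) = 3.81
Step 2: exp(-beta*E) = exp(-3.81) = 0.02214
Step 3: Z = 1 + 0.02214 = 1.022

1.022


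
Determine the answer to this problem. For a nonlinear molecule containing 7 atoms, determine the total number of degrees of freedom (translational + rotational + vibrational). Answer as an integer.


Step 1: Translational DOF = 3
Step 2: Rotational DOF (nonlinear) = 3
Step 3: Vibrational DOF = 3*7 - 6 = 15
Step 4: Total = 3 + 3 + 15 = 21

21


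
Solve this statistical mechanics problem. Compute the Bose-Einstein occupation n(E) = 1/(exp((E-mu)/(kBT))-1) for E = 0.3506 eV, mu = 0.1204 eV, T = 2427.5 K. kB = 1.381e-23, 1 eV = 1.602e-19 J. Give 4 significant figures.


Step 1: (E - mu) = 0.2302 eV
Step 2: x = (E-mu)*eV/(kB*T) = 0.2302*1.602e-19/(1.381e-23*2427.5) = 1.1
Step 3: exp(x) = 3.004
Step 4: n = 1/(exp(x)-1) = 0.4989

0.4989


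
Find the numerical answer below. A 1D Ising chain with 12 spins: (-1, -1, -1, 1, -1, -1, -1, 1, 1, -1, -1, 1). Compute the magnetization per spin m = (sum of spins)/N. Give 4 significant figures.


Step 1: Count up spins (+1): 4, down spins (-1): 8
Step 2: Total magnetization M = 4 - 8 = -4
Step 3: m = M/N = -4/12 = -0.3333

-0.3333


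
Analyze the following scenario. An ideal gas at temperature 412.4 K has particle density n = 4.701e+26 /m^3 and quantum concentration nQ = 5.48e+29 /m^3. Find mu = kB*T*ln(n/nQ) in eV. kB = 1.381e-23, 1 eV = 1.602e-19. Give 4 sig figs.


Step 1: n/nQ = 4.701e+26/5.48e+29 = 0.0008578
Step 2: ln(n/nQ) = -7.061
Step 3: mu = kB*T*ln(n/nQ) = 5.695e-21*-7.061 = -4.021e-20 J
Step 4: Convert to eV: -4.021e-20/1.602e-19 = -0.251 eV

-0.251


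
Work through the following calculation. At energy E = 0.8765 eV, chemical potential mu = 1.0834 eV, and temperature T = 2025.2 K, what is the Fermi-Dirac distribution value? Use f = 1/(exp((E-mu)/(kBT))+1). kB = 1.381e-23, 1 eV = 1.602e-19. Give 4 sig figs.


Step 1: (E - mu) = 0.8765 - 1.0834 = -0.2069 eV
Step 2: Convert: (E-mu)*eV = -3.315e-20 J
Step 3: x = (E-mu)*eV/(kB*T) = -1.185
Step 4: f = 1/(exp(-1.185)+1) = 0.7659

0.7659


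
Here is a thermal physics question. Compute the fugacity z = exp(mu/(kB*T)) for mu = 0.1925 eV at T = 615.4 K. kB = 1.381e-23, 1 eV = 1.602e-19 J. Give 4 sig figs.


Step 1: Convert mu to Joules: 0.1925*1.602e-19 = 3.084e-20 J
Step 2: kB*T = 1.381e-23*615.4 = 8.499e-21 J
Step 3: mu/(kB*T) = 3.629
Step 4: z = exp(3.629) = 37.66

37.66


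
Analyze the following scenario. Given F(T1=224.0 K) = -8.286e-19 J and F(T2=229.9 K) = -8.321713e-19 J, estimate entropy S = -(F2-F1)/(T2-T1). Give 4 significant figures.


Step 1: dF = F2 - F1 = -8.321713e-19 - (-8.286e-19) = -3.5713e-21 J
Step 2: dT = T2 - T1 = 229.9 - 224.0 = 5.9 K
Step 3: S = -dF/dT = -(-3.5713e-21)/5.9 = 6.053e-22 J/K

6.053e-22


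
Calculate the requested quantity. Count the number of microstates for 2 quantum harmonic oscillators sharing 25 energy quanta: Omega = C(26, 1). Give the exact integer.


Step 1: Use binomial coefficient C(26, 1)
Step 2: Numerator = 26! / 25!
Step 3: Denominator = 1!
Step 4: Omega = 26

26


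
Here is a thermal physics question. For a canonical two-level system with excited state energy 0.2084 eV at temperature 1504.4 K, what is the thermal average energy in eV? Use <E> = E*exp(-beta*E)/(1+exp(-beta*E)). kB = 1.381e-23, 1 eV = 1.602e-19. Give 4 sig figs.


Step 1: beta*E = 0.2084*1.602e-19/(1.381e-23*1504.4) = 1.607
Step 2: exp(-beta*E) = 0.2005
Step 3: <E> = 0.2084*0.2005/(1+0.2005) = 0.03481 eV

0.03481


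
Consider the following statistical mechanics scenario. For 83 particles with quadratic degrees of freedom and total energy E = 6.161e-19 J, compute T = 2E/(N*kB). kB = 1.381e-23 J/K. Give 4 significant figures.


Step 1: Numerator = 2*E = 2*6.161e-19 = 1.232e-18 J
Step 2: Denominator = N*kB = 83*1.381e-23 = 1.146e-21
Step 3: T = 1.232e-18 / 1.146e-21 = 1075 K

1075
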